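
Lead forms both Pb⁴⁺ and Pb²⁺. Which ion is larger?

Pb²⁺

Both ions have Z = 82 protons, but Pb⁴⁺ has lost more electrons, so its remaining electrons feel a larger effective nuclear charge per electron and are pulled in more tightly.
Higher positive charge → smaller ion, so Pb²⁺ > Pb⁴⁺.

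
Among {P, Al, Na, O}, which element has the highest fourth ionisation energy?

After 3 electrons have been removed, what remains? P³⁺ still has 2 valence electrons; Al³⁺ is the bare [Ne] core; Na³⁺ is already 2 electrons into the core; O³⁺ still has 3 valence electrons.
Breaking into a closed-shell core is much more expensive than removing a leftover valence electron — Na and Al have the largest IE_4 here.
Valence configurations: P³⁺ [Ne]3s², O³⁺ [He]2s²2p¹.
Approximate IE_4 values (kJ/mol): P 4964, Al 11577, Na 9543, O 7469.
So the fourth ionization energies run P < O < Na < Al.

Al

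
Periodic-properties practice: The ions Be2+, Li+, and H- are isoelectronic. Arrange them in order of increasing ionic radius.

Be2+ < Li+ < H-

All of these have 2 electrons, so size is governed by nuclear charge alone: the more protons, the stronger the pull on the same electron cloud, and the smaller the ion.
Nuclear charges: Be2+ (Z=4), Li+ (Z=3), H- (Z=1).
Smallest to largest: Be2+ < Li+ < H-.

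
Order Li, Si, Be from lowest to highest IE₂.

Si < Be < Li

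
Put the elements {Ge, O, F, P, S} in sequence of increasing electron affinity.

O is in period 2, group 16; F is in period 2, group 17; P is in period 3, group 15; S is in period 3, group 16; Ge is in period 4, group 14.
Adding an electron releases more energy for atoms nearer the top right (short of the noble gases).
Here both period and group differ, so the two effects have to be weighed against each other.
Ge > P: this pair runs against the simple trend — see the exception note.
O > Ge: relative to Ge, both the across-period and down-group shifts push O's electron affinity up.
S > O: this pair runs against the simple trend — see the exception note.
F > S: both effects reinforce here, so F is clearly the higher of the two.
Note the exception: Ge has a higher electron affinity than P, contrary to the simple trend — adding an electron to P's half-filled np³ subshell costs electron-pairing energy.
Note the exception: S has a higher electron affinity than O, contrary to the simple trend — the compact 2p subshell of O repels the added electron more than S's larger 3p does.
For reference (kJ/mol): O 141, F 328, P 72, S 200, Ge 119.
So from lowest to highest: P < Ge < O < S < F.

P < Ge < O < S < F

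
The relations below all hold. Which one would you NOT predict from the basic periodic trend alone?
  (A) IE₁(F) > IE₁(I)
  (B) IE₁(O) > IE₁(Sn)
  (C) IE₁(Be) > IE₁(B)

The general trend: first ionization energy increases across a period and decreases down a group.
(A) F (period 2, group 17) vs I (period 5, group 17): the stated order agrees with the simple trend.
(B) O (period 2, group 16) vs Sn (period 5, group 14): the stated order agrees with the simple trend.
(C) Be (period 2, group 2) vs B (period 2, group 13): the stated order contradicts the simple trend.
The exception is (C): removing B's lone 2p electron is easier than breaking Be's filled 2s².

(C)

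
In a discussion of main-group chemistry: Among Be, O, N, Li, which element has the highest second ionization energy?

Li

After 1 electron has been removed, what remains? Be⁺ still has 1 valence electron; O⁺ still has 5 valence electrons; N⁺ still has 4 valence electrons; Li⁺ is the bare [He] core.
Breaking into a closed-shell core is much more expensive than removing a leftover valence electron — Li has the largest IE_2 here.
Valence configurations: Be⁺ [He]2s¹, O⁺ [He]2s²2p³, N⁺ [He]2s²2p².
Approximate IE_2 values (kJ/mol): Be 1757, O 3388, N 2856, Li 7298.
Overall IE_2 order: Be < N < O < Li.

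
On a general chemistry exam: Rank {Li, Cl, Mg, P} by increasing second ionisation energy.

Mg < P < Cl < Li

Consider each +1 ion: Li⁺ is the bare [He] core; Cl⁺ still has 6 valence electrons; Mg⁺ still has 1 valence electron; P⁺ still has 4 valence electrons.
Breaking into a closed-shell core is much more expensive than removing a leftover valence electron — Li has the largest IE_2 here.
Valence configurations: Cl⁺ [Ne]3s²3p⁴, Mg⁺ [Ne]3s¹, P⁺ [Ne]3s²3p².
The numbers (kJ/mol): Li 7298, Cl 2298, Mg 1451, P 1907.
Putting it together, IE_2: Mg < P < Cl < Li.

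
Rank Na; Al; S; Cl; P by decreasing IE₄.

Al > Na > Cl > P > S

IE_4 is the cost of taking one more electron from the +3 cation: Na³⁺ is already 2 electrons into the core; Al³⁺ is the bare [Ne] core; S³⁺ still has 3 valence electrons; Cl³⁺ still has 4 valence electrons; P³⁺ still has 2 valence electrons.
Breaking into a closed-shell core is much more expensive than removing a leftover valence electron — Na and Al have the largest IE_4 here.
Valence configurations: S³⁺ [Ne]3s²3p¹, Cl³⁺ [Ne]3s²3p², P³⁺ [Ne]3s².
S³⁺ loses a lone 3p electron whereas P³⁺ must break into a filled 3s² pair, so IE_4(P) > IE_4(S) even though S has the higher nuclear charge.
Approximate IE_4 values (kJ/mol): Na 9543, Al 11577, S 4556, Cl 5159, P 4964.
Overall IE_4 order: S < P < Cl < Na < Al.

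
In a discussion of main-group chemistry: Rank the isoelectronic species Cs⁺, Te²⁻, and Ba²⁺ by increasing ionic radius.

Ba²⁺, Cs⁺, Te²⁻

All of these have 54 electrons, so size is governed by nuclear charge alone: the more protons, the stronger the pull on the same electron cloud, and the smaller the ion.
Nuclear charges: Ba²⁺ (Z=56), Cs⁺ (Z=55), Te²⁻ (Z=52).
Smallest to largest: Ba²⁺ < Cs⁺ < Te²⁻.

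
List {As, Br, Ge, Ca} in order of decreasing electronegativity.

Ca is in period 4, group 2; Ge is in period 4, group 14; As is in period 4, group 15; Br is in period 4, group 17.
Smaller atoms with higher effective nuclear charge are more electronegative.
All lie in period 4, so electronegativity increases left to right.
So from highest to lowest: Br > As > Ge > Ca.

Br > As > Ge > Ca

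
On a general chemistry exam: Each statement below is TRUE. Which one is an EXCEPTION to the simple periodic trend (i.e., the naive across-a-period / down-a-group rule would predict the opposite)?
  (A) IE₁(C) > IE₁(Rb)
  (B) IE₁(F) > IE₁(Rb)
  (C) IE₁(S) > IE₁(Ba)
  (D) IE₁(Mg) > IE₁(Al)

(D)

The general trend: first ionization energy increases across a period and decreases down a group.
(A) C (period 2, group 14) vs Rb (period 5, group 1): the stated order agrees with the simple trend.
(B) F (period 2, group 17) vs Rb (period 5, group 1): the stated order agrees with the simple trend.
(C) S (period 3, group 16) vs Ba (period 6, group 2): the stated order agrees with the simple trend.
(D) Mg (period 3, group 2) vs Al (period 3, group 13): the stated order contradicts the simple trend.
The exception is (D): Al's single 3p electron is easier to remove than one from Mg's filled 3s².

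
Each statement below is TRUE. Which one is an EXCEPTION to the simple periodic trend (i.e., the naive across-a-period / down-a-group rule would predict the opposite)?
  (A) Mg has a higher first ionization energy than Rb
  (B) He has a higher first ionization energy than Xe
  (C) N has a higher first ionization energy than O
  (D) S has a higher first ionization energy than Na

(C)

The general trend: first ionization energy increases across a period and decreases down a group.
(A) Mg (period 3, group 2) vs Rb (period 5, group 1): the stated order agrees with the simple trend.
(B) He (period 1, group 18) vs Xe (period 5, group 18): the stated order agrees with the simple trend.
(C) N (period 2, group 15) vs O (period 2, group 16): the stated order contradicts the simple trend.
(D) S (period 3, group 16) vs Na (period 3, group 1): the stated order agrees with the simple trend.
The exception is (C): pairing an electron in O's 2p⁴ costs repulsion energy, so O ionizes more easily than half-filled N (2p³).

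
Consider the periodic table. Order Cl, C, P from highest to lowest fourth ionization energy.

C > Cl > P

The fourth ionization energy removes an electron from the +3 ion. For each element: Cl³⁺ still has 4 valence electrons; C³⁺ still has 1 valence electron; P³⁺ still has 2 valence electrons.
All are still removing valence electrons, so compare the +3 ions as you would atoms: IE_4 generally rises across a period (higher Z_eff) and falls down a group (larger shell), subject to the usual subshell exceptions.
Valence configurations: Cl³⁺ [Ne]3s²3p², C³⁺ [He]2s¹, P³⁺ [Ne]3s².
Tabulated IE_4 (kJ/mol): Cl 5159, C 6223, P 4964.
Hence IE_4: P < Cl < C.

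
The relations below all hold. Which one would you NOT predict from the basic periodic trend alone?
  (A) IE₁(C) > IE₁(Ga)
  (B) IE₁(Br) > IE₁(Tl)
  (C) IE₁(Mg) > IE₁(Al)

(C)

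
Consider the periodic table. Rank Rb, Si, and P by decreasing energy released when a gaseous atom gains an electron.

Si is in period 3, group 14; P is in period 3, group 15; Rb is in period 5, group 1.
EA tends to increase across a period and decrease down a group, though the pattern is less regular than for IE or radius.
Neither a single period nor a single group — weigh both effects.
P > Rb: relative to Rb, both the across-period and down-group shifts push P's electron affinity up.
Si > P: this pair runs against the simple trend — see the exception note.
Note the exception: Si has a higher electron affinity than P, contrary to the simple trend — adding an electron to P's half-filled 3p³ is unfavourable, so Si (3p²) has the more exothermic EA.
Approximate values (kJ/mol): Si 134, P 72, Rb 47.
So from highest to lowest: Si > P > Rb.

Si, P, Rb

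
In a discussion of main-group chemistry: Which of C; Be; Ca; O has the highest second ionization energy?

After 1 electron has been removed, what remains? C⁺ still has 3 valence electrons; Be⁺ still has 1 valence electron; Ca⁺ still has 1 valence electron; O⁺ still has 5 valence electrons.
All are still removing valence electrons, so compare the +1 ions as you would atoms: IE_2 generally rises across a period (higher Z_eff) and falls down a group (larger shell), subject to the usual subshell exceptions.
Valence configurations: C⁺ [He]2s²2p¹, Be⁺ [He]2s¹, Ca⁺ [Ar]4s¹, O⁺ [He]2s²2p³.
The numbers (kJ/mol): C 2353, Be 1757, Ca 1145, O 3388.
Hence IE_2: Ca < Be < C < O.

O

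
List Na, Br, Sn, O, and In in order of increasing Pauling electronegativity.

Na < In < Sn < Br < O

O is in period 2, group 16; Na is in period 3, group 1; Br is in period 4, group 17; In is in period 5, group 13; Sn is in period 5, group 14.
Atoms toward the upper right of the periodic table pull bonding electrons most strongly.
These span different periods and groups, so the two trends combine.
In > Na: the two effects oppose for this pair; the across-period effect wins (1.78 vs 0.93).
Sn > In: both are in period 5; the period trend gives Sn the larger value.
Br > Sn: relative to Sn, both the across-period and down-group shifts push Br's electronegativity up.
O > Br: the two effects oppose for this pair; the down-group effect wins (3.44 vs 2.96).
Approximate values (Pauling): O 3.44, Na 0.93, Br 2.96, In 1.78, Sn 1.96.
So from lowest to highest: Na < In < Sn < Br < O.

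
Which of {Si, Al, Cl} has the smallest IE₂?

Si

The second ionization energy removes an electron from the +1 ion. For each element: Si⁺ still has 3 valence electrons; Al⁺ still has 2 valence electrons; Cl⁺ still has 6 valence electrons.
All are still removing valence electrons, so compare the +1 ions as you would atoms: IE_2 generally rises across a period (higher Z_eff) and falls down a group (larger shell), subject to the usual subshell exceptions.
Valence configurations: Si⁺ [Ne]3s²3p¹, Al⁺ [Ne]3s², Cl⁺ [Ne]3s²3p⁴.
Si⁺ loses a lone 3p electron whereas Al⁺ must break into a filled 3s² pair, so IE_2(Al) > IE_2(Si) even though Si has the higher nuclear charge.
The numbers (kJ/mol): Si 1577, Al 1817, Cl 2298.
Hence IE_2: Si < Al < Cl.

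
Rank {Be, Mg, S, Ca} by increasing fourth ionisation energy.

S, Ca, Mg, Be

The fourth ionization energy removes an electron from the +3 ion. For each element: Be³⁺ is already 1 electron into the core; Mg³⁺ is already 1 electron into the core; S³⁺ still has 3 valence electrons; Ca³⁺ is already 1 electron into the core.
Breaking into a closed-shell core is much more expensive than removing a leftover valence electron — Ca, Mg and Be have the largest IE_4 here.
The numbers (kJ/mol): Be 21007, Mg 10543, S 4556, Ca 6491.
So the fourth ionization energies run S < Ca < Mg < Be.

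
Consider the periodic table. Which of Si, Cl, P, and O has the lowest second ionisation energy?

Si

The second ionization energy removes an electron from the +1 ion. For each element: Si⁺ still has 3 valence electrons; Cl⁺ still has 6 valence electrons; P⁺ still has 4 valence electrons; O⁺ still has 5 valence electrons.
All are still removing valence electrons, so compare the +1 ions as you would atoms: IE_2 generally rises across a period (higher Z_eff) and falls down a group (larger shell), subject to the usual subshell exceptions.
Valence configurations: Si⁺ [Ne]3s²3p¹, Cl⁺ [Ne]3s²3p⁴, P⁺ [Ne]3s²3p², O⁺ [He]2s²2p³.
The numbers (kJ/mol): Si 1577, Cl 2298, P 1907, O 3388.
So the second ionization energies run Si < P < Cl < O.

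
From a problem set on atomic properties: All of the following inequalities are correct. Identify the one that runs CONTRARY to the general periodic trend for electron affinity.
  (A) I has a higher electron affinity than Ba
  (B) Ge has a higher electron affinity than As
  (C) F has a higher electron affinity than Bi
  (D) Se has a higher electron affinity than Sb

(B)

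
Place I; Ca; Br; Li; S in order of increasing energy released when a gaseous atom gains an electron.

Ca, Li, S, I, Br

Li is in period 2, group 1; S is in period 3, group 16; Ca is in period 4, group 2; Br is in period 4, group 17; I is in period 5, group 17.
Atoms with high Z_eff and room in the valence shell (especially the halogens) have the most exothermic electron affinities.
These span different periods and groups, so the two trends combine.
Li > Ca: the two effects oppose for this pair; the down-group effect wins (60 vs 2 kJ/mol).
S > Li: period and group pull opposite ways; the across-period shift dominates (200 vs 60 kJ/mol).
I > S: period and group pull opposite ways; the across-period shift dominates (295 vs 200 kJ/mol).
Br > I: Br sits above I in group 17, so the down-group effect alone puts Br higher.
Approximate values (kJ/mol): Li 60, S 200, Ca 2, Br 325, I 295.
So from lowest to highest: Ca < Li < S < I < Br.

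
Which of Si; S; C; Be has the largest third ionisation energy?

IE_3 is the cost of taking one more electron from the +2 cation: Si²⁺ still has 2 valence electrons; S²⁺ still has 4 valence electrons; C²⁺ still has 2 valence electrons; Be²⁺ is the bare [He] core.
Breaking into a closed-shell core is much more expensive than removing a leftover valence electron — Be has the largest IE_3 here.
Valence configurations: Si²⁺ [Ne]3s², S²⁺ [Ne]3s²3p², C²⁺ [He]2s².
Tabulated IE_3 (kJ/mol): Si 3232, S 3357, C 4620, Be 14849.
Overall IE_3 order: Si < S < C < Be.

Be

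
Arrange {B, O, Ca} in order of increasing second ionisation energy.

After 1 electron has been removed, what remains? B⁺ still has 2 valence electrons; O⁺ still has 5 valence electrons; Ca⁺ still has 1 valence electron.
All are still removing valence electrons, so compare the +1 ions as you would atoms: IE_2 generally rises across a period (higher Z_eff) and falls down a group (larger shell), subject to the usual subshell exceptions.
Valence configurations: B⁺ [He]2s², O⁺ [He]2s²2p³, Ca⁺ [Ar]4s¹.
Approximate IE_2 values (kJ/mol): B 2427, O 3388, Ca 1145.
So the second ionization energies run Ca < B < O.

Ca < B < O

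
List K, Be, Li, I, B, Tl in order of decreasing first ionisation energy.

First ionization energy rises across a period (greater Z_eff holds electrons more tightly) and falls down a group (valence electrons are farther from the nucleus).
Here both period and group differ, so the two effects have to be weighed against each other.
Li > K: Li sits above K in group 1, so the down-group effect alone puts Li higher.
Tl > Li: period and group pull opposite ways; the across-period shift dominates (589 vs 520 kJ/mol).
B > Tl: B sits above Tl in group 13, so the down-group effect alone puts B higher.
Be > B: this pair runs against the simple trend — see the exception note.
I > Be: the two effects oppose for this pair; the across-period effect wins (1008 vs 900 kJ/mol).
Note the exception: Be has a higher first ionization energy than B, contrary to the simple trend — removing B's lone 2p electron is easier than breaking Be's filled 2s².
Tabulated first ionization energy (kJ/mol): Li 520, Be 900, B 801, K 419, I 1008, Tl 589.
So from highest to lowest: I > Be > B > Tl > Li > K.

I, Be, B, Tl, Li, K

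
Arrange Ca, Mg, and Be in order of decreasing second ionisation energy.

Consider each +1 ion: Ca⁺ still has 1 valence electron; Mg⁺ still has 1 valence electron; Be⁺ still has 1 valence electron.
All are still removing valence electrons, so compare the +1 ions as you would atoms: IE_2 generally rises across a period (higher Z_eff) and falls down a group (larger shell), subject to the usual subshell exceptions.
Valence configurations: Ca⁺ [Ar]4s¹, Mg⁺ [Ne]3s¹, Be⁺ [He]2s¹.
Approximate IE_2 values (kJ/mol): Ca 1145, Mg 1451, Be 1757.
Putting it together, IE_2: Ca < Mg < Be.

Be > Mg > Ca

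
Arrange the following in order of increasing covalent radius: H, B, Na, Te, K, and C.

H < C < B < Te < Na < K

H is in period 1, group 1; B is in period 2, group 13; C is in period 2, group 14; Na is in period 3, group 1; K is in period 4, group 1; Te is in period 5, group 16.
Across a period the added protons contract the valence shell; down a group each new principal shell makes the atom larger.
Here both period and group differ, so the two effects have to be weighed against each other.
C > H: the two effects oppose for this pair; the down-group effect wins (75 vs 32 pm).
B > C: both are in period 2; the period trend gives B the larger value.
Te > B: period and group pull opposite ways; the down-group shift dominates (136 vs 85 pm).
Na > Te: period and group pull opposite ways; the across-period shift dominates (155 vs 136 pm).
K > Na: K sits below Na in group 1, so the down-group effect alone puts K larger.
For reference (pm): H 32, B 85, C 75, Na 155, K 196, Te 136.
So from smallest to largest: H < C < B < Te < Na < K.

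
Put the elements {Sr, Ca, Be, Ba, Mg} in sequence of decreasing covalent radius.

Ba > Sr > Ca > Mg > Be

Be is in period 2, group 2; Mg is in period 3, group 2; Ca is in period 4, group 2; Sr is in period 5, group 2; Ba is in period 6, group 2.
Moving right in a period, electrons are added to the same shell under a stronger nuclear pull, so atoms get smaller; moving down, a new shell is opened and atoms get larger.
All are in group 2, so atomic radius increases down the group.
So from largest to smallest: Ba > Sr > Ca > Mg > Be.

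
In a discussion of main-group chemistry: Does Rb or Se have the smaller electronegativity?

Rb

Atoms toward the upper right of the periodic table pull bonding electrons most strongly.
These span different periods and groups, so the two trends combine.
Se > Rb: both effects reinforce here, so Se is clearly the higher of the two.
Tabulated electronegativity (Pauling): Se 2.55, Rb 0.82.
So Rb has the smaller electronegativity (Rb < Se).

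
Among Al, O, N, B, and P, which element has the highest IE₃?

After 2 electrons have been removed, what remains? Al²⁺ still has 1 valence electron; O²⁺ still has 4 valence electrons; N²⁺ still has 3 valence electrons; B²⁺ still has 1 valence electron; P²⁺ still has 3 valence electrons.
All are still removing valence electrons, so compare the +2 ions as you would atoms: IE_3 generally rises across a period (higher Z_eff) and falls down a group (larger shell), subject to the usual subshell exceptions.
Valence configurations: Al²⁺ [Ne]3s¹, O²⁺ [He]2s²2p², N²⁺ [He]2s²2p¹, B²⁺ [He]2s¹, P²⁺ [Ne]3s²3p¹.
The numbers (kJ/mol): Al 2745, O 5300, N 4578, B 3660, P 2914.
Putting it together, IE_3: Al < P < B < N < O.

O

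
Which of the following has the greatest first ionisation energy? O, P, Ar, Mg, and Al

Ar

O is in period 2, group 16; Mg is in period 3, group 2; Al is in period 3, group 13; P is in period 3, group 15; Ar is in period 3, group 18.
Removing the outermost electron gets harder across a period and easier down a group.
These span different periods and groups, so the two trends combine.
Mg > Al: this pair runs against the simple trend — see the exception note.
P > Mg: both are in period 3; the period trend gives P the larger value.
O > P: relative to P, both the across-period and down-group shifts push O's first ionization energy up.
Ar > O: the two effects oppose for this pair; the across-period effect wins (1521 vs 1314 kJ/mol).
Note the exception: Mg has a higher first ionization energy than Al, contrary to the simple trend — Al's single 3p electron is easier to remove than one from Mg's filled 3s².
For reference (kJ/mol): O 1314, Mg 738, Al 578, P 1012, Ar 1521.
The greatest first ionisation energy among these belongs to Ar.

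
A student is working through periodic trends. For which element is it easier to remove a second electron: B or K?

B

Consider each +1 ion: B⁺ still has 2 valence electrons; K⁺ is the bare [Ar] core.
Core electrons are held far more tightly than valence electrons, so K tops the IE_2 order.
Tabulated IE_2 (kJ/mol): B 2427, K 3052.
Hence IE_2: B < K.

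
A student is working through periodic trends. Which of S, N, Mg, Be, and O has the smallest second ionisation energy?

Mg

The second ionization energy removes an electron from the +1 ion. For each element: S⁺ still has 5 valence electrons; N⁺ still has 4 valence electrons; Mg⁺ still has 1 valence electron; Be⁺ still has 1 valence electron; O⁺ still has 5 valence electrons.
All are still removing valence electrons, so compare the +1 ions as you would atoms: IE_2 generally rises across a period (higher Z_eff) and falls down a group (larger shell), subject to the usual subshell exceptions.
Valence configurations: S⁺ [Ne]3s²3p³, N⁺ [He]2s²2p², Mg⁺ [Ne]3s¹, Be⁺ [He]2s¹, O⁺ [He]2s²2p³.
Tabulated IE_2 (kJ/mol): S 2252, N 2856, Mg 1451, Be 1757, O 3388.
So the second ionization energies run Mg < Be < S < N < O.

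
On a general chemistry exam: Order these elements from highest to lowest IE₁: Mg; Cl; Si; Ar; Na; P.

Na is in period 3, group 1; Mg is in period 3, group 2; Si is in period 3, group 14; P is in period 3, group 15; Cl is in period 3, group 17; Ar is in period 3, group 18.
Removing the outermost electron gets harder across a period and easier down a group.
All lie in period 3, so first ionization energy increases left to right.
So from highest to lowest: Ar > Cl > P > Si > Mg > Na.

Ar > Cl > P > Si > Mg > Na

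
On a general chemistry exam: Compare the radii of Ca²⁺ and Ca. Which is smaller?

Ca²⁺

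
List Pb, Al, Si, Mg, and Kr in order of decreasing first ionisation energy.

Kr > Si > Mg > Pb > Al

IE₁ increases left→right with effective nuclear charge and decreases top→bottom as the valence shell moves farther out.
These span different periods and groups, so the two trends combine.
Pb > Al: period and group pull opposite ways; the across-period shift dominates (716 vs 578 kJ/mol).
Mg > Pb: the two effects oppose for this pair; the down-group effect wins (738 vs 716 kJ/mol).
Si > Mg: both are in period 3; the period trend gives Si the larger value.
Kr > Si: period and group pull opposite ways; the across-period shift dominates (1351 vs 786 kJ/mol).
Note the exception: Mg has a higher first ionization energy than Al, contrary to the simple trend — Al's single 3p electron is easier to remove than one from Mg's filled 3s².
Approximate values (kJ/mol): Mg 738, Al 578, Si 786, Kr 1351, Pb 716.
So from highest to lowest: Kr > Si > Mg > Pb > Al.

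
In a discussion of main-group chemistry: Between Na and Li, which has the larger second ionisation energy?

The second ionization energy removes an electron from the +1 ion. For each element: Na⁺ is the bare [Ne] core; Li⁺ is the bare [He] core.
All of these are removing an electron from a noble-gas core or deeper; the smaller core (lower principal quantum number) is held far more tightly, and within a period the higher nuclear charge binds the same core more tightly.
The numbers (kJ/mol): Na 4562, Li 7298.
Putting it together, IE_2: Na < Li.

Li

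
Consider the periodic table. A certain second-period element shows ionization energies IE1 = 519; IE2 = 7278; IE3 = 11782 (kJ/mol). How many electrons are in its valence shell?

Look for the largest jump between consecutive ionization energies: IE2/IE1 ≈ 14.0, far larger than any earlier ratio.
That jump marks the point where a core electron is being removed. So the atom has 1 valence electron.

1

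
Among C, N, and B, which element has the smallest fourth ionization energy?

C

After 3 electrons have been removed, what remains? C³⁺ still has 1 valence electron; N³⁺ still has 2 valence electrons; B³⁺ is the bare [He] core.
Core electrons are held far more tightly than valence electrons, so B tops the IE_4 order.
Valence configurations: C³⁺ [He]2s¹, N³⁺ [He]2s².
The numbers (kJ/mol): C 6223, N 7475, B 25026.
Overall IE_4 order: C < N < B.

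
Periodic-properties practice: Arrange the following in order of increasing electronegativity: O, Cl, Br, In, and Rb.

O is in period 2, group 16; Cl is in period 3, group 17; Br is in period 4, group 17; Rb is in period 5, group 1; In is in period 5, group 13.
Electronegativity increases across a period and decreases down a group, tracking effective nuclear charge and atomic size.
Here both period and group differ, so the two effects have to be weighed against each other.
In > Rb: In lies to the right of Rb in period 5, so the across-period effect alone puts In higher.
Br > In: relative to In, both the across-period and down-group shifts push Br's electronegativity up.
Cl > Br: Cl sits above Br in group 17, so the down-group effect alone puts Cl higher.
O > Cl: period and group pull opposite ways; the down-group shift dominates (3.44 vs 3.16).
Approximate values (Pauling): O 3.44, Cl 3.16, Br 2.96, Rb 0.82, In 1.78.
So from lowest to highest: Rb < In < Br < Cl < O.

Rb < In < Br < Cl < O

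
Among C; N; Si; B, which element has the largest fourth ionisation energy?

B

IE_4 is the cost of taking one more electron from the +3 cation: C³⁺ still has 1 valence electron; N³⁺ still has 2 valence electrons; Si³⁺ still has 1 valence electron; B³⁺ is the bare [He] core.
Breaking into a closed-shell core is much more expensive than removing a leftover valence electron — B has the largest IE_4 here.
Valence configurations: C³⁺ [He]2s¹, N³⁺ [He]2s², Si³⁺ [Ne]3s¹.
Tabulated IE_4 (kJ/mol): C 6223, N 7475, Si 4356, B 25026.
So the fourth ionization energies run Si < C < N < B.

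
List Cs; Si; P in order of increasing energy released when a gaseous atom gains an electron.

Cs < P < Si

Si is in period 3, group 14; P is in period 3, group 15; Cs is in period 6, group 1.
Electron affinity generally becomes more exothermic across a period toward the halogens and less exothermic down a group.
Here both period and group differ, so the two effects have to be weighed against each other.
P > Cs: both effects reinforce here, so P is clearly the higher of the two.
Si > P: this pair runs against the simple trend — see the exception note.
Note the exception: Si has a higher electron affinity than P, contrary to the simple trend — adding an electron to P's half-filled 3p³ is unfavourable, so Si (3p²) has the more exothermic EA.
For reference (kJ/mol): Si 134, P 72, Cs 46.
So from lowest to highest: Cs < P < Si.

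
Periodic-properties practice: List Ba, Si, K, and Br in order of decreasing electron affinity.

Br, Si, K, Ba

Atoms with high Z_eff and room in the valence shell (especially the halogens) have the most exothermic electron affinities.
Here both period and group differ, so the two effects have to be weighed against each other.
K > Ba: the two effects oppose for this pair; the down-group effect wins (48 vs 14 kJ/mol).
Si > K: relative to K, both the across-period and down-group shifts push Si's electron affinity up.
Br > Si: period and group pull opposite ways; the across-period shift dominates (325 vs 134 kJ/mol).
Approximate values (kJ/mol): Si 134, K 48, Br 325, Ba 14.
So from highest to lowest: Br > Si > K > Ba.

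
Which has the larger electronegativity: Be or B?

Atoms toward the upper right of the periodic table pull bonding electrons most strongly.
All lie in period 2, so electronegativity increases left to right.
So B has the larger electronegativity (B > Be).

B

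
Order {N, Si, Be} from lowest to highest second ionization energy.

Si < Be < N

The second ionization energy removes an electron from the +1 ion. For each element: N⁺ still has 4 valence electrons; Si⁺ still has 3 valence electrons; Be⁺ still has 1 valence electron.
All are still removing valence electrons, so compare the +1 ions as you would atoms: IE_2 generally rises across a period (higher Z_eff) and falls down a group (larger shell), subject to the usual subshell exceptions.
Valence configurations: N⁺ [He]2s²2p², Si⁺ [Ne]3s²3p¹, Be⁺ [He]2s¹.
The numbers (kJ/mol): N 2856, Si 1577, Be 1757.
Overall IE_2 order: Si < Be < N.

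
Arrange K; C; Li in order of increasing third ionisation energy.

The third ionization energy removes an electron from the +2 ion. For each element: K²⁺ is already 1 electron into the core; C²⁺ still has 2 valence electrons; Li²⁺ is already 1 electron into the core.
Usually core removal costs more than valence removal, but here the competition is close: a tightly held n=2 valence electron can cost more to remove than an n=3 core electron, so the actual values have to decide it.
Approximate IE_3 values (kJ/mol): K 4420, C 4620, Li 11815.
Putting it together, IE_3: K < C < Li.

K < C < Li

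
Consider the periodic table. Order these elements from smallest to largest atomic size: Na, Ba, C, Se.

C is in period 2, group 14; Na is in period 3, group 1; Se is in period 4, group 16; Ba is in period 6, group 2.
Across a period the added protons contract the valence shell; down a group each new principal shell makes the atom larger.
Neither a single period nor a single group — weigh both effects.
Se > C: the two effects oppose for this pair; the down-group effect wins (116 vs 75 pm).
Na > Se: the two effects oppose for this pair; the across-period effect wins (155 vs 116 pm).
Ba > Na: period and group pull opposite ways; the down-group shift dominates (196 vs 155 pm).
For reference (pm): C 75, Na 155, Se 116, Ba 196.
So from smallest to largest: C < Se < Na < Ba.

C < Se < Na < Ba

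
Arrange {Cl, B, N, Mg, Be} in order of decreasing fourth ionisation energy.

B > Be > Mg > N > Cl

The fourth ionization energy removes an electron from the +3 ion. For each element: Cl³⁺ still has 4 valence electrons; B³⁺ is the bare [He] core; N³⁺ still has 2 valence electrons; Mg³⁺ is already 1 electron into the core; Be³⁺ is already 1 electron into the core.
Core electrons are held far more tightly than valence electrons, so Mg, Be and B top the IE_4 order.
Valence configurations: Cl³⁺ [Ne]3s²3p², N³⁺ [He]2s².
Tabulated IE_4 (kJ/mol): Cl 5159, B 25026, N 7475, Mg 10543, Be 21007.
Hence IE_4: Cl < N < Mg < Be < B.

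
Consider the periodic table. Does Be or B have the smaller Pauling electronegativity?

Be is in period 2, group 2; B is in period 2, group 13.
EN rises left→right (higher Z_eff, smaller atoms) and falls top→bottom (larger, more shielded atoms).
All lie in period 2, so electronegativity increases left to right.
So Be has the smaller Pauling electronegativity (Be < B).

Be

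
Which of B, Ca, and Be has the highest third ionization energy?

Be

After 2 electrons have been removed, what remains? B²⁺ still has 1 valence electron; Ca²⁺ is the bare [Ar] core; Be²⁺ is the bare [He] core.
Pulling an electron out of a noble-gas core costs far more than removing a remaining valence electron, so Ca and Be sit at the high end of IE_3.
The numbers (kJ/mol): B 3660, Ca 4912, Be 14849.
So the third ionization energies run B < Ca < Be.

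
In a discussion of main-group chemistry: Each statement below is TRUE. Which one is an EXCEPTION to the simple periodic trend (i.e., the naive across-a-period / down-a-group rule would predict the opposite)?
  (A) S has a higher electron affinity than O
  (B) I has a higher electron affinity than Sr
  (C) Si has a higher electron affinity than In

(A)

The general trend: electron affinity increases across a period and decreases down a group.
(A) S (period 3, group 16) vs O (period 2, group 16): the stated order contradicts the simple trend.
(B) I (period 5, group 17) vs Sr (period 5, group 2): the stated order agrees with the simple trend.
(C) Si (period 3, group 14) vs In (period 5, group 13): the stated order agrees with the simple trend.
The exception is (A): the compact 2p subshell of O repels the added electron more than S's larger 3p does.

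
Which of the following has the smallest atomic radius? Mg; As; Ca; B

Radius decreases left→right (rising Z_eff, same n) and increases top→bottom (higher n).
Neither a single period nor a single group — weigh both effects.
As > B: the two effects oppose for this pair; the down-group effect wins (121 vs 85 pm).
Mg > As: period and group pull opposite ways; the across-period shift dominates (139 vs 121 pm).
Ca > Mg: Ca sits below Mg in group 2, so the down-group effect alone puts Ca larger.
Approximate values (pm): B 85, Mg 139, Ca 171, As 121.
The smallest atomic radius among these belongs to B.

B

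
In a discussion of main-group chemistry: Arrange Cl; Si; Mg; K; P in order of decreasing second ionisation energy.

IE_2 is the cost of taking one more electron from the +1 cation: Cl⁺ still has 6 valence electrons; Si⁺ still has 3 valence electrons; Mg⁺ still has 1 valence electron; K⁺ is the bare [Ar] core; P⁺ still has 4 valence electrons.
Pulling an electron out of a noble-gas core costs far more than removing a remaining valence electron, so K sits at the high end of IE_2.
Valence configurations: Cl⁺ [Ne]3s²3p⁴, Si⁺ [Ne]3s²3p¹, Mg⁺ [Ne]3s¹, P⁺ [Ne]3s²3p².
Approximate IE_2 values (kJ/mol): Cl 2298, Si 1577, Mg 1451, K 3052, P 1907.
Hence IE_2: Mg < Si < P < Cl < K.

K > Cl > P > Si > Mg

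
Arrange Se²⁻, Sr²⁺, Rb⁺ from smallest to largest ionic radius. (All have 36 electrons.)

All of these have 36 electrons, so size is governed by nuclear charge alone: the more protons, the stronger the pull on the same electron cloud, and the smaller the ion.
Nuclear charges: Sr²⁺ (Z=38), Rb⁺ (Z=37), Se²⁻ (Z=34).
Smallest to largest: Sr²⁺ < Rb⁺ < Se²⁻.

Sr²⁺, Rb⁺, Se²⁻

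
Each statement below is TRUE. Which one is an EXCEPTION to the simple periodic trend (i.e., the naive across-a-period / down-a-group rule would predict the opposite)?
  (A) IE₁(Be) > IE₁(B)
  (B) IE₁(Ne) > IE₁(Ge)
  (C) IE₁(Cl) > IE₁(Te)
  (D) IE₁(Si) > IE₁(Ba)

(A)

The general trend: first ionisation energy increases across a period and decreases down a group.
(A) Be (period 2, group 2) vs B (period 2, group 13): the stated order contradicts the simple trend.
(B) Ne (period 2, group 18) vs Ge (period 4, group 14): the stated order agrees with the simple trend.
(C) Cl (period 3, group 17) vs Te (period 5, group 16): the stated order agrees with the simple trend.
(D) Si (period 3, group 14) vs Ba (period 6, group 2): the stated order agrees with the simple trend.
The exception is (A): removing B's lone 2p electron is easier than breaking Be's filled 2s².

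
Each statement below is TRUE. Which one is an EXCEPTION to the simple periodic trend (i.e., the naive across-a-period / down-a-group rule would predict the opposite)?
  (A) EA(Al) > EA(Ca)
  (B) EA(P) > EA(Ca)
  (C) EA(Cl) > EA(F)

The general trend: electron affinity increases across a period and decreases down a group.
(A) Al (period 3, group 13) vs Ca (period 4, group 2): the stated order agrees with the simple trend.
(B) P (period 3, group 15) vs Ca (period 4, group 2): the stated order agrees with the simple trend.
(C) Cl (period 3, group 17) vs F (period 2, group 17): the stated order contradicts the simple trend.
The exception is (C): F's small 2p subshell makes the incoming electron feel strong e⁻–e⁻ repulsion, so Cl actually releases more energy on gaining an electron.

(C)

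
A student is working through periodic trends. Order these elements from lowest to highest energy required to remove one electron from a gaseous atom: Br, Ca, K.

K is in period 4, group 1; Ca is in period 4, group 2; Br is in period 4, group 17.
Removing the outermost electron gets harder across a period and easier down a group.
All lie in period 4, so first ionization energy increases left to right.
So from lowest to highest: K < Ca < Br.

K, Ca, Br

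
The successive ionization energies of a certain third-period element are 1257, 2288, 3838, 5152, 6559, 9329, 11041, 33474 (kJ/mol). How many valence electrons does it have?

7

Look for the largest jump between consecutive ionization energies: IE8/IE7 ≈ 3.0, far larger than any earlier ratio.
That jump marks the point where a core electron is being removed. So the atom has 7 valence electrons.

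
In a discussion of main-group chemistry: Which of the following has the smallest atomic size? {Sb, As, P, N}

N is in period 2, group 15; P is in period 3, group 15; As is in period 4, group 15; Sb is in period 5, group 15.
Across a period the added protons contract the valence shell; down a group each new principal shell makes the atom larger.
All are in group 15, so atomic radius increases down the group.
The smallest atomic size among these belongs to N.

N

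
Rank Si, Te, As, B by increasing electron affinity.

B is in period 2, group 13; Si is in period 3, group 14; As is in period 4, group 15; Te is in period 5, group 16.
EA tends to increase across a period and decrease down a group, though the pattern is less regular than for IE or radius.
A diagonal step moves right (one effect) and down (the opposite effect) at once.
As > B: the two effects oppose for this pair; the across-period effect wins (78 vs 27 kJ/mol).
Si > As: the two effects oppose for this pair; the down-group effect wins (134 vs 78 kJ/mol).
Te > Si: the two effects oppose for this pair; the across-period effect wins (190 vs 134 kJ/mol).
For reference (kJ/mol): B 27, Si 134, As 78, Te 190.
So from lowest to highest: B < As < Si < Te.

B < As < Si < Te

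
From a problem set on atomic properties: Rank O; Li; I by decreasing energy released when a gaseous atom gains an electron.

Li is in period 2, group 1; O is in period 2, group 16; I is in period 5, group 17.
Electron affinity generally becomes more exothermic across a period toward the halogens and less exothermic down a group.
Here both period and group differ, so the two effects have to be weighed against each other.
O > Li: both are in period 2; the period trend gives O the larger value.
I > O: period and group pull opposite ways; the across-period shift dominates (295 vs 141 kJ/mol).
Approximate values (kJ/mol): Li 60, O 141, I 295.
So from highest to lowest: I > O > Li.

I > O > Li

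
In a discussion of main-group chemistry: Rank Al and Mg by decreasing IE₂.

Al > Mg

Consider each +1 ion: Al⁺ still has 2 valence electrons; Mg⁺ still has 1 valence electron.
All are still removing valence electrons, so compare the +1 ions as you would atoms: IE_2 generally rises across a period (higher Z_eff) and falls down a group (larger shell), subject to the usual subshell exceptions.
Valence configurations: Al⁺ [Ne]3s², Mg⁺ [Ne]3s¹.
Approximate IE_2 values (kJ/mol): Al 1817, Mg 1451.
So the second ionization energies run Mg < Al.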